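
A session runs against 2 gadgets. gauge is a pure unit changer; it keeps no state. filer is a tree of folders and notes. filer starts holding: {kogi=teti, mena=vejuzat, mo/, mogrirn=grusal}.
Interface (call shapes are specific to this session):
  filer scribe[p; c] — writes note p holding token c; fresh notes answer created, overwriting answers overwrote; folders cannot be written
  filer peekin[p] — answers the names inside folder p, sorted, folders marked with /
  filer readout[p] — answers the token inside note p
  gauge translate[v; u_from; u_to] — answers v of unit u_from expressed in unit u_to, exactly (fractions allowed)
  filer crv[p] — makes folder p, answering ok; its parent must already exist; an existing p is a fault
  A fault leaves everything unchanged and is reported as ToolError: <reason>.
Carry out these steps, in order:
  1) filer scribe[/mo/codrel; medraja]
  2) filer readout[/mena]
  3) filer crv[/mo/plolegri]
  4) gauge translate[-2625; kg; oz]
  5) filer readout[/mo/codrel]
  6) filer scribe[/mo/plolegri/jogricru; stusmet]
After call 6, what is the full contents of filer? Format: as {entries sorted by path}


Using filer scribe passing p→/mo/codrel, c→medraja, and get created.
Calling filer readout passing p→/mena, and observe vejuzat.
Then filer crv passing p→/mo/plolegri, yielding ok.
I call gauge translate passing v→-2625, u_from→kg, u_to→oz, → -600000000000/6479891.
I call filer readout passing p→/mo/codrel, — result: medraja.
Using filer scribe passing p→/mo/plolegri/jogricru, c→stusmet, which returns created.

Answer: {kogi=teti, mena=vejuzat, mo/, mo/codrel=medraja, mo/plolegri/, mo/plolegri/jogricru=stusmet, mogrirn=grusal}


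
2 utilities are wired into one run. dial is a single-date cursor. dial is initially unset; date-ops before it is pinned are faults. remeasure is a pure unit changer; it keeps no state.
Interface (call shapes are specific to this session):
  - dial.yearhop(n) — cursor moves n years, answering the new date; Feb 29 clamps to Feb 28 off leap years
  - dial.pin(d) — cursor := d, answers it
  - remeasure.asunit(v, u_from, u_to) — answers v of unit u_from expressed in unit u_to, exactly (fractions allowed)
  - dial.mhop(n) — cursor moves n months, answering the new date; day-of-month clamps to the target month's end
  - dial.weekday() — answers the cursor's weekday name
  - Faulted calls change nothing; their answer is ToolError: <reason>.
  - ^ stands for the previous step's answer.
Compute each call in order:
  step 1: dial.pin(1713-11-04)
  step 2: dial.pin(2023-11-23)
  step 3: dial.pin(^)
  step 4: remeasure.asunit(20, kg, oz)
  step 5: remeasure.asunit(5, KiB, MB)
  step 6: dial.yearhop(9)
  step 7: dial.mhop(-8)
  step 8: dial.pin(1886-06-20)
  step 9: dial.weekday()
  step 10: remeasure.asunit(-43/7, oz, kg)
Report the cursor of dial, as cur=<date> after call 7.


Answer: cur=2032-03-23

Derivation:
CALL pin[d=1713-11-04]
RET  1713-11-04
CALL pin[d=2023-11-23]
RET  2023-11-23
CALL pin[d=^]
RET  2023-11-23
CALL asunit[v=20; u_from=kg; u_to=oz]
RET  32000000000/45359237
CALL asunit[v=5; u_from=KiB; u_to=MB]
RET  16/3125
CALL yearhop[n=9]
RET  2032-11-23
CALL mhop[n=-8]
RET  2032-03-23
CALL pin[d=1886-06-20]
RET  1886-06-20
CALL weekday[]
RET  Sunday
CALL asunit[v=-43/7; u_from=oz; u_to=kg]
RET  -278635313/1600000000


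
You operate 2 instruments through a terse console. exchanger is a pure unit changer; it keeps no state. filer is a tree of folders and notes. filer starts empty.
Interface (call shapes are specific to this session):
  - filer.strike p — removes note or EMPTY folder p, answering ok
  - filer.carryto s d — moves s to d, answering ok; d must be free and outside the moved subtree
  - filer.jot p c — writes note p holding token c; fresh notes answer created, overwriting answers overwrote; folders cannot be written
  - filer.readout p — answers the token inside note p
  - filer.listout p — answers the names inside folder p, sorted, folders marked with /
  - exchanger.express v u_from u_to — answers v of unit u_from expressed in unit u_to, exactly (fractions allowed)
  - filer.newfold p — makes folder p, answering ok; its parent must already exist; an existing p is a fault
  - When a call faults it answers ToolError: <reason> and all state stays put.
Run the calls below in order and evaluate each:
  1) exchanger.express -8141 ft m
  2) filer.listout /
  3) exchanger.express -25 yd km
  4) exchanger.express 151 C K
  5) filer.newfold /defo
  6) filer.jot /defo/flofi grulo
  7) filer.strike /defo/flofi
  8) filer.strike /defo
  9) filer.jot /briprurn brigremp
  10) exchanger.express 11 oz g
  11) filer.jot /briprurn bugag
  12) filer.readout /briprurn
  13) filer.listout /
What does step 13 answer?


I call exchanger.express with v: -8141, u_from: ft, u_to: m, which returns -3101721/1250.
I invoke filer.listout with p: /: [].
Invoking exchanger.express with v: -25, u_from: yd, u_to: km, and observe -1143/50000.
I call exchanger.express with v: 151, u_from: C, u_to: K, and observe 8483/20.
Next I call filer.newfold with p: /defo, yielding ok.
Next I call filer.jot with p: /defo/flofi, c: grulo, which returns created.
I use filer.strike with p: /defo/flofi, giving ok.
Invoking filer.strike with p: /defo, and see ok.
Using filer.jot with p: /briprurn, c: brigremp, which returns created.
I invoke exchanger.express with v: 11, u_from: oz, u_to: g, which returns 498951607/1600000.
Now I run filer.jot with p: /briprurn, c: bugag: overwrote.
I call filer.readout with p: /briprurn, and get bugag.
I invoke filer.listout with p: /, giving [briprurn].

Answer: [briprurn]


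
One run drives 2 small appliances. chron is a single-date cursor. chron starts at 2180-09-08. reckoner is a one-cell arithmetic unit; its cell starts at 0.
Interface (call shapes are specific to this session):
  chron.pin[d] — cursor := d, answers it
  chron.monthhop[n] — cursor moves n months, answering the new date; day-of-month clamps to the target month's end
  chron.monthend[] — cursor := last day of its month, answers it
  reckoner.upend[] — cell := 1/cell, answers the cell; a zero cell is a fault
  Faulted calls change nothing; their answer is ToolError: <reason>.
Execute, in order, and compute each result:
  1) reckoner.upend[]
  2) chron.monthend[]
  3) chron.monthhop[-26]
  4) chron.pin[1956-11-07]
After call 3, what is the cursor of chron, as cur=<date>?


→ reckoner.upend()
← ToolError: reciprocal of zero
→ chron.monthend()
← 2180-09-30
→ chron.monthhop(n→-26)
← 2178-07-30
→ chron.pin(d→1956-11-07)
← 1956-11-07

Answer: cur=2178-07-30


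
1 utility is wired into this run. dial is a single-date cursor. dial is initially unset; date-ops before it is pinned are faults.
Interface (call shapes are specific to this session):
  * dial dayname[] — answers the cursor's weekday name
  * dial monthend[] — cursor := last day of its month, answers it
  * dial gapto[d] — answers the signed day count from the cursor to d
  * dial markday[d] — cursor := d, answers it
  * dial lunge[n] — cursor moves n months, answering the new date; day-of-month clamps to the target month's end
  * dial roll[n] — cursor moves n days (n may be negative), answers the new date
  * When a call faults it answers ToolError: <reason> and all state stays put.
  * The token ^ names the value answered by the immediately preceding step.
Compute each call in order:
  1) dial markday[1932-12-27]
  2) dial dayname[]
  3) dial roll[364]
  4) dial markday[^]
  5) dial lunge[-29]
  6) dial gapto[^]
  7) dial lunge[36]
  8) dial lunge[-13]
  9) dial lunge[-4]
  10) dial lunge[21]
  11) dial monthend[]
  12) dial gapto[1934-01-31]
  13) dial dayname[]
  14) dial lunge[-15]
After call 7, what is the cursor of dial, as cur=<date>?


I run dial markday with d='1932-12-27': 1932-12-27.
I invoke dial dayname(), and see Tuesday.
Now I run dial roll with n='364', yielding 1933-12-26.
I try dial markday with d='^', and observe 1933-12-26.
I use dial lunge with n='-29', and observe 1931-07-26.
I call dial gapto with d='^', and see 0.
Then dial lunge with n='36', which returns 1934-07-26.
Invoking dial lunge with n='-13': 1933-06-26.
I try dial lunge with n='-4', and see 1933-02-26.
I call dial lunge with n='21': 1934-11-26.
I call dial monthend(), and observe 1934-11-30.
I call dial gapto with d='1934-01-31', → -303.
I use dial dayname, giving Friday.
Next I call dial lunge with n='-15': 1933-08-30.

Answer: cur=1934-07-26


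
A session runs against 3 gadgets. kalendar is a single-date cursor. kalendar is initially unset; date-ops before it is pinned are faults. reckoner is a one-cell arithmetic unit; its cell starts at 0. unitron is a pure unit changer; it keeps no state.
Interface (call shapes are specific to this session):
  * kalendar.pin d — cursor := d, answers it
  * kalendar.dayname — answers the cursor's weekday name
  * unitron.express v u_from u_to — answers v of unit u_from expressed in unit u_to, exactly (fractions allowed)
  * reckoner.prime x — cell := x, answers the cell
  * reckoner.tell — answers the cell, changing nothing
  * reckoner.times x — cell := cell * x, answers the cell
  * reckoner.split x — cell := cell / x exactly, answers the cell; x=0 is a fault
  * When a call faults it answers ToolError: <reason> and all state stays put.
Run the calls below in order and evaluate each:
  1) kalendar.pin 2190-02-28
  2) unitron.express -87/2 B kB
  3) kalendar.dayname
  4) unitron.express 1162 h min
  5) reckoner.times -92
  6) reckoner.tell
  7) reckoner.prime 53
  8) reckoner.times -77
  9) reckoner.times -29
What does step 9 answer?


Answer: 118349

Derivation:
Using kalendar.pin passing d='2190-02-28', → 2190-02-28.
Now I run unitron.express passing v='-87/2', u_from='B', u_to='kB', giving -87/2000.
Next I call kalendar.dayname(), → Sunday.
I call unitron.express passing v='1162', u_from='h', u_to='min', yielding 69720.
Now I run reckoner.times passing x='-92', and observe 0.
Calling reckoner.tell, and see 0.
Next I call reckoner.prime passing x='53': 53.
I try reckoner.times passing x='-77': -4081.
Using reckoner.times passing x='-29', and get 118349.


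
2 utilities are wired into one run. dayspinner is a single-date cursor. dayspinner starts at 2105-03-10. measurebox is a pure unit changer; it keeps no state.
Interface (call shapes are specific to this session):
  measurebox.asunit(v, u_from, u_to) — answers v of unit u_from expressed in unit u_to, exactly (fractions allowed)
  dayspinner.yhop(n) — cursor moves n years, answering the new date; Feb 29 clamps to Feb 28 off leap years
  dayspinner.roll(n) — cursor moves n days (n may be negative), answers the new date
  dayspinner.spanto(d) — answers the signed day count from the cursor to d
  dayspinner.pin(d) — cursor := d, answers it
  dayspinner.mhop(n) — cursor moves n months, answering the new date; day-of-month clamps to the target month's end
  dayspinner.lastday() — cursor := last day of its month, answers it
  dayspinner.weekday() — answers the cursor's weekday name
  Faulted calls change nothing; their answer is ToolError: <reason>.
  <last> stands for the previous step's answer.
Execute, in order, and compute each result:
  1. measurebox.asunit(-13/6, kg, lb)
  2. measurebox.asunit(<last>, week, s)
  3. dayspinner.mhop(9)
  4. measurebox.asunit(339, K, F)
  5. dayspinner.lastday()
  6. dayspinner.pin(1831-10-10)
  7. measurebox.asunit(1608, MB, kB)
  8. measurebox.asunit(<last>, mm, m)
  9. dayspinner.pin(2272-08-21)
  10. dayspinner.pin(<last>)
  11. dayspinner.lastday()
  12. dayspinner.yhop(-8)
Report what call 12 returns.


Answer: 2264-08-31

Derivation:
Now I run asunit using v→-13/6, u_from→kg, u_to→lb, and observe -650000000/136077711.
I invoke asunit using v→<last>, u_from→week, u_to→s, — result: -18720000000000/6479891.
I try mhop using n→9, which returns 2105-12-10.
I use asunit using v→339, u_from→K, u_to→F: 15053/100.
I call lastday(), and see 2105-12-31.
Using pin using d→1831-10-10: 1831-10-10.
Invoking asunit using v→1608, u_from→MB, u_to→kB, → 1608000.
Using asunit using v→<last>, u_from→mm, u_to→m, giving 1608.
Invoking pin using d→2272-08-21, yielding 2272-08-21.
I call pin using d→<last>, and get 2272-08-21.
I use lastday, which returns 2272-08-31.
Using yhop using n→-8, which returns 2264-08-31.


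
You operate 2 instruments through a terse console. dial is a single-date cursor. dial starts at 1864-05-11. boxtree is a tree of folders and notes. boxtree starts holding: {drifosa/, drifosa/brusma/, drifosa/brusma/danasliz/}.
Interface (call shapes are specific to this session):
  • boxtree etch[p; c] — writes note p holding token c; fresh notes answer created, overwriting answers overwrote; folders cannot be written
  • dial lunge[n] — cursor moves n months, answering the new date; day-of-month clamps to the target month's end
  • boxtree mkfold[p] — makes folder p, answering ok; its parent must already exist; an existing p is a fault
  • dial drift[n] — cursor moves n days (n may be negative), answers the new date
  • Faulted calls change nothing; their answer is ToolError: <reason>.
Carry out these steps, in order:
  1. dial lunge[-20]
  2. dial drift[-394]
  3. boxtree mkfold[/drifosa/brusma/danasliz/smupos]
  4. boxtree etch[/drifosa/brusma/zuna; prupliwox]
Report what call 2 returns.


·→ dial lunge(n→-20)
·← 1862-09-11
·→ dial drift(n→-394)
·← 1861-08-13
·→ boxtree mkfold(p→/drifosa/brusma/danasliz/smupos)
·← ok
·→ boxtree etch(p→/drifosa/brusma/zuna, c→prupliwox)
·← created

Answer: 1861-08-13


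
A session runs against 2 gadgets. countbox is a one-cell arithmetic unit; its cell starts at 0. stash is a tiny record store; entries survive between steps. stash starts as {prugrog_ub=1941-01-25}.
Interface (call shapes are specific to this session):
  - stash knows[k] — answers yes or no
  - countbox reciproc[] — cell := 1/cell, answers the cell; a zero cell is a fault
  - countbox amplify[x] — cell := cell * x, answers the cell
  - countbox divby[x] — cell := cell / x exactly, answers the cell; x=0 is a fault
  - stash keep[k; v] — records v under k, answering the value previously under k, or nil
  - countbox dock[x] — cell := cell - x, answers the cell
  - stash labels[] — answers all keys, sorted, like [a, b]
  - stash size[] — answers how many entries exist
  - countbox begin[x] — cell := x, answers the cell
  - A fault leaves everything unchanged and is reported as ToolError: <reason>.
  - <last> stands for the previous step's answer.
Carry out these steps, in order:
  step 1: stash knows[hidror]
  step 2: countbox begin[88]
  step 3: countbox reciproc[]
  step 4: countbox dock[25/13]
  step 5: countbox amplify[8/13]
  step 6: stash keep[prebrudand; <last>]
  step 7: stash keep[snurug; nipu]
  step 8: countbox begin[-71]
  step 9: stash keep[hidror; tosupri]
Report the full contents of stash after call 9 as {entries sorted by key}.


Answer: {hidror=tosupri, prebrudand=-2187/1859, prugrog_ub=1941-01-25, snurug=nipu}

Derivation:
CALL stash knows[k: hidror]
RET  no
CALL countbox begin[x: 88]
RET  88
CALL countbox reciproc[]
RET  1/88
CALL countbox dock[x: 25/13]
RET  -2187/1144
CALL countbox amplify[x: 8/13]
RET  -2187/1859
CALL stash keep[k: prebrudand; v: <last>]
RET  nil
CALL stash keep[k: snurug; v: nipu]
RET  nil
CALL countbox begin[x: -71]
RET  -71
CALL stash keep[k: hidror; v: tosupri]
RET  nil


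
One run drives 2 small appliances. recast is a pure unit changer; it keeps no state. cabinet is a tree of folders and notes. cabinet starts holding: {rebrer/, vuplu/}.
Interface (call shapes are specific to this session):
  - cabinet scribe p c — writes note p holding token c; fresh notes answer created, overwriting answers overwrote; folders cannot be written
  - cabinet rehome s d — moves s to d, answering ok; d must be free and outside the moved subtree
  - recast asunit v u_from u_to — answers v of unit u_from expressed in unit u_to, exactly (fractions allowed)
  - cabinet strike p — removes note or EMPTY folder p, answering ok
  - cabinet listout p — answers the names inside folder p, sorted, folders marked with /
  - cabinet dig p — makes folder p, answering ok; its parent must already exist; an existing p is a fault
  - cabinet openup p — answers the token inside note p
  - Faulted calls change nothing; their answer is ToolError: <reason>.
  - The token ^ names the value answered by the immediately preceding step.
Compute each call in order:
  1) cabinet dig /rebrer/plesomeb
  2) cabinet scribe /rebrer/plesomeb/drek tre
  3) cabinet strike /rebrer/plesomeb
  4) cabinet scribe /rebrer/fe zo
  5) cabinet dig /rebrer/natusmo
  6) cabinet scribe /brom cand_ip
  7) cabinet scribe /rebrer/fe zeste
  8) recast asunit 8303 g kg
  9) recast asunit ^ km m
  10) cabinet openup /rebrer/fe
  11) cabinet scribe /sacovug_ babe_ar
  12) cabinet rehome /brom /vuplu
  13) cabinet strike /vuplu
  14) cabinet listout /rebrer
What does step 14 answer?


$ cabinet dig p→/rebrer/plesomeb
  ok
$ cabinet scribe p→/rebrer/plesomeb/drek c→tre
  created
$ cabinet strike p→/rebrer/plesomeb
  ToolError: not empty
$ cabinet scribe p→/rebrer/fe c→zo
  created
$ cabinet dig p→/rebrer/natusmo
  ok
$ cabinet scribe p→/brom c→cand_ip
  created
$ cabinet scribe p→/rebrer/fe c→zeste
  overwrote
$ recast asunit v→8303 u_from→g u_to→kg
  8303/1000
$ recast asunit v→^ u_from→km u_to→m
  8303
$ cabinet openup p→/rebrer/fe
  zeste
$ cabinet scribe p→/sacovug_ c→babe_ar
  created
$ cabinet rehome s→/brom d→/vuplu
  ToolError: exists
$ cabinet strike p→/vuplu
  ok
$ cabinet listout p→/rebrer
  [fe, natusmo/, plesomeb/]

Answer: [fe, natusmo/, plesomeb/]


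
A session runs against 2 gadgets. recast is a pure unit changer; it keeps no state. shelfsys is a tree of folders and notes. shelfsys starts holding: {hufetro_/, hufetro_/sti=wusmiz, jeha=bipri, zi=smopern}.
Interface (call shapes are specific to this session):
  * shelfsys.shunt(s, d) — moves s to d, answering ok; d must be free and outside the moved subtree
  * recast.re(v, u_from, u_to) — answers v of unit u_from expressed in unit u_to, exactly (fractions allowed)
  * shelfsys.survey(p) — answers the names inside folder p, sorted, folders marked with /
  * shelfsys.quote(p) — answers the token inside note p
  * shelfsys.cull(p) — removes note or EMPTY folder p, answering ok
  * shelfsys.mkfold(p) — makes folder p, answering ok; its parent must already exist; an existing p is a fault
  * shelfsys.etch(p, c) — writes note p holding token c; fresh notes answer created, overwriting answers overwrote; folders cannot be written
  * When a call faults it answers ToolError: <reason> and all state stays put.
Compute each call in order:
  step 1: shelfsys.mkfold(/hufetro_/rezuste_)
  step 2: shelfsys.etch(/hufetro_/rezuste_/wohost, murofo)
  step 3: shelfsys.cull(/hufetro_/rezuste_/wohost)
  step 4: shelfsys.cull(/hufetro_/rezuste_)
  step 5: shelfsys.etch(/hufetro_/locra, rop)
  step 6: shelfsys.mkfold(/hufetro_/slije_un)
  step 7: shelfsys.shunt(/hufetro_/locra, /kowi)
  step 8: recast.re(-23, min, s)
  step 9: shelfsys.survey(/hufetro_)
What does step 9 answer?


Answer: [slije_un/, sti]

Derivation:
Act: mkfold[p: /hufetro_/rezuste_]
Obs: ok
Act: etch[p: /hufetro_/rezuste_/wohost; c: murofo]
Obs: created
Act: cull[p: /hufetro_/rezuste_/wohost]
Obs: ok
Act: cull[p: /hufetro_/rezuste_]
Obs: ok
Act: etch[p: /hufetro_/locra; c: rop]
Obs: created
Act: mkfold[p: /hufetro_/slije_un]
Obs: ok
Act: shunt[s: /hufetro_/locra; d: /kowi]
Obs: ok
Act: re[v: -23; u_from: min; u_to: s]
Obs: -1380
Act: survey[p: /hufetro_]
Obs: [slije_un/, sti]


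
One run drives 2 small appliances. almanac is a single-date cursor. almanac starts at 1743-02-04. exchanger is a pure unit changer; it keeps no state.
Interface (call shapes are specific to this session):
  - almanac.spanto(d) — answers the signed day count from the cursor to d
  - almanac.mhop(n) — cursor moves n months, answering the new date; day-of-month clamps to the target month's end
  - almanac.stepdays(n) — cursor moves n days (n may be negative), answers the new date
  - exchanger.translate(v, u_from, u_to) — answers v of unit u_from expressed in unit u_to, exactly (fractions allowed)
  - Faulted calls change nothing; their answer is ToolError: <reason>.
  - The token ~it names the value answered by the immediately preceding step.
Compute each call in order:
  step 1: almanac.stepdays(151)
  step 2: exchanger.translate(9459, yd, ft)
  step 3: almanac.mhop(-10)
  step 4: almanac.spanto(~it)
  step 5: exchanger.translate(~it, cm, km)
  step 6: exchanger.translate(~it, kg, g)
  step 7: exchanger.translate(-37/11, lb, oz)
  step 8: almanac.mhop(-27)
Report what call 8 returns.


Answer: 1740-06-05

Derivation:
-- stepdays(n='151') == 1743-07-05
-- translate(v='9459', u_from='yd', u_to='ft') == 28377
-- mhop(n='-10') == 1742-09-05
-- spanto(d='~it') == 0
-- translate(v='~it', u_from='cm', u_to='km') == 0
-- translate(v='~it', u_from='kg', u_to='g') == 0
-- translate(v='-37/11', u_from='lb', u_to='oz') == -592/11
-- mhop(n='-27') == 1740-06-05


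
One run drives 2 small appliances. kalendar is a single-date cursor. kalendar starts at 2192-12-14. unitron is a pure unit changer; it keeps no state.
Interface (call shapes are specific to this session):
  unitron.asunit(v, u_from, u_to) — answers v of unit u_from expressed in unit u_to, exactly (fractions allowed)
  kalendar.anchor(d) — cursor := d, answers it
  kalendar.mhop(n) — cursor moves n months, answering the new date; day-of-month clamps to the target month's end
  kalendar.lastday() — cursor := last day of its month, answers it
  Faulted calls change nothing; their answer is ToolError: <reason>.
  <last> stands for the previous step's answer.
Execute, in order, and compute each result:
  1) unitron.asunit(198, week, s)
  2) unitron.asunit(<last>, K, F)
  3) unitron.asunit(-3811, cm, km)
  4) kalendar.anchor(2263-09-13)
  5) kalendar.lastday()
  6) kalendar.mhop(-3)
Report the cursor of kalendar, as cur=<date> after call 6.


Answer: cur=2263-06-30

Derivation:
==> asunit(v: 198, u_from: week, u_to: s)
<== 119750400
==> asunit(v: <last>, u_from: K, u_to: F)
<== 21555026033/100
==> asunit(v: -3811, u_from: cm, u_to: km)
<== -3811/100000
==> anchor(d: 2263-09-13)
<== 2263-09-13
==> lastday()
<== 2263-09-30
==> mhop(n: -3)
<== 2263-06-30


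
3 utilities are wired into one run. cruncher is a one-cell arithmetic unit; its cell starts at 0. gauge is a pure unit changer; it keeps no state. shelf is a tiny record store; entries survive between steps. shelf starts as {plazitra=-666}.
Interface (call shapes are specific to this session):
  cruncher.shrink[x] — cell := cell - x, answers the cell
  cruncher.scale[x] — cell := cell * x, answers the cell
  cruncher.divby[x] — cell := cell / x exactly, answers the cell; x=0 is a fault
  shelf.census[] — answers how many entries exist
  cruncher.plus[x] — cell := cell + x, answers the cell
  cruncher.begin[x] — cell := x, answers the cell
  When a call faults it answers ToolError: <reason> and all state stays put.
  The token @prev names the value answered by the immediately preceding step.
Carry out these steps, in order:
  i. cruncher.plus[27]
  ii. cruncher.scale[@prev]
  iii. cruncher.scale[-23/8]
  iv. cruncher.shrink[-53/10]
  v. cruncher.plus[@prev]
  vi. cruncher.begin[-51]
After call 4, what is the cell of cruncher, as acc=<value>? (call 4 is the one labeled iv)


Answer: acc=-83623/40

Derivation:
~$ cruncher.plus x='27'
= 27
~$ cruncher.scale x='@prev'
= 729
~$ cruncher.scale x='-23/8'
= -16767/8
~$ cruncher.shrink x='-53/10'
= -83623/40
~$ cruncher.plus x='@prev'
= -83623/20
~$ cruncher.begin x='-51'
= -51


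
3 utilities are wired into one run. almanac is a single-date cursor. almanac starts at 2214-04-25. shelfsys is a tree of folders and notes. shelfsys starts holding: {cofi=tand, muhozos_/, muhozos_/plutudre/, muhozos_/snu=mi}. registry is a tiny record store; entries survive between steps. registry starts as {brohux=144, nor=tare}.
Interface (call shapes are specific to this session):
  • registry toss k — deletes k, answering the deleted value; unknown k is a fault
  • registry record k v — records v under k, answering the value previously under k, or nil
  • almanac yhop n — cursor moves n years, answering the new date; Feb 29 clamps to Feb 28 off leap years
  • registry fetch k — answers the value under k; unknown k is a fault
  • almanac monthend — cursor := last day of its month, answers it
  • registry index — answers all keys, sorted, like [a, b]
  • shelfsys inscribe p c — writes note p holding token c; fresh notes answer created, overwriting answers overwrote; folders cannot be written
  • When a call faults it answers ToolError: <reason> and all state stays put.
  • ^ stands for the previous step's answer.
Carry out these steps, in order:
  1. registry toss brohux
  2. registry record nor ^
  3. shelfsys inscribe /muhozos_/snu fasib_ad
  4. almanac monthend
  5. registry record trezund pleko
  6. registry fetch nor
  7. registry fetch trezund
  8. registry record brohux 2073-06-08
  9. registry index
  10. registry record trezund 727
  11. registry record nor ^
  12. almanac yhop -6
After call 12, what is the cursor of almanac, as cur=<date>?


>>> registry toss brohux
[out] 144
>>> registry record nor ^
[out] tare
>>> shelfsys inscribe /muhozos_/snu fasib_ad
[out] overwrote
>>> almanac monthend
[out] 2214-04-30
>>> registry record trezund pleko
[out] nil
>>> registry fetch nor
[out] 144
>>> registry fetch trezund
[out] pleko
>>> registry record brohux 2073-06-08
[out] nil
>>> registry index
[out] [brohux, nor, trezund]
>>> registry record trezund 727
[out] pleko
>>> registry record nor ^
[out] 144
>>> almanac yhop -6
[out] 2208-04-30

Answer: cur=2208-04-30


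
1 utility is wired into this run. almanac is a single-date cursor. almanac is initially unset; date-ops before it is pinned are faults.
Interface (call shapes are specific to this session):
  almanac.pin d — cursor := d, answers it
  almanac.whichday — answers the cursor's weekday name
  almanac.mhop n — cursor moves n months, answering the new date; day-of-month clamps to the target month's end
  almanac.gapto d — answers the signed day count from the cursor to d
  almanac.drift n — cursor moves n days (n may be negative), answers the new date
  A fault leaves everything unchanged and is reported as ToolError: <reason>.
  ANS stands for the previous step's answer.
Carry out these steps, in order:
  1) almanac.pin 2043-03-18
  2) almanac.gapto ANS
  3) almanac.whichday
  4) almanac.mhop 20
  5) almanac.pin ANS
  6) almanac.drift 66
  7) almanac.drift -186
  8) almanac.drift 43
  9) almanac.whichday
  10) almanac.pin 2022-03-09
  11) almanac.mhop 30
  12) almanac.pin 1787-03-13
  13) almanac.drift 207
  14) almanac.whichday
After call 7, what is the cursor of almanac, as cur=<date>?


~$ pin d: 2043-03-18
  2043-03-18
~$ gapto d: ANS
  0
~$ whichday
  Wednesday
~$ mhop n: 20
  2044-11-18
~$ pin d: ANS
  2044-11-18
~$ drift n: 66
  2045-01-23
~$ drift n: -186
  2044-07-21
~$ drift n: 43
  2044-09-02
~$ whichday
  Friday
~$ pin d: 2022-03-09
  2022-03-09
~$ mhop n: 30
  2024-09-09
~$ pin d: 1787-03-13
  1787-03-13
~$ drift n: 207
  1787-10-06
~$ whichday
  Saturday

Answer: cur=2044-07-21


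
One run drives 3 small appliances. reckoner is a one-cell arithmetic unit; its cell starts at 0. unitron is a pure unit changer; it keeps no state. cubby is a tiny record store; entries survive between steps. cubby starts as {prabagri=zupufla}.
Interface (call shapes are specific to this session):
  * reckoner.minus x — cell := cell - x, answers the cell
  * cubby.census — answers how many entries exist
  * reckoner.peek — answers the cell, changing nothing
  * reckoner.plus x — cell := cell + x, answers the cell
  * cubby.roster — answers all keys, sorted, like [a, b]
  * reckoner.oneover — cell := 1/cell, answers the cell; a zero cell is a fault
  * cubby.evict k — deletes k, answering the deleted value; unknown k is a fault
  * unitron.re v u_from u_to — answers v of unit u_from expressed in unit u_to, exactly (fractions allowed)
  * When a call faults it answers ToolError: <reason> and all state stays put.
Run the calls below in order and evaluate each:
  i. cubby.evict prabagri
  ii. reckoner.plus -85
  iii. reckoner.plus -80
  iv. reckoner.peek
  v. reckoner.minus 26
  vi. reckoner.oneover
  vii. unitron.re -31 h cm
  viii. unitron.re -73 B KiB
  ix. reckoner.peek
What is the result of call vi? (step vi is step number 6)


Answer: -1/191

Derivation:
Act: cubby.evict[k→prabagri]
Obs: zupufla
Act: reckoner.plus[x→-85]
Obs: -85
Act: reckoner.plus[x→-80]
Obs: -165
Act: reckoner.peek[]
Obs: -165
Act: reckoner.minus[x→26]
Obs: -191
Act: reckoner.oneover[]
Obs: -1/191
Act: unitron.re[v→-31; u_from→h; u_to→cm]
Obs: ToolError: incompatible units
Act: unitron.re[v→-73; u_from→B; u_to→KiB]
Obs: -73/1024
Act: reckoner.peek[]
Obs: -1/191


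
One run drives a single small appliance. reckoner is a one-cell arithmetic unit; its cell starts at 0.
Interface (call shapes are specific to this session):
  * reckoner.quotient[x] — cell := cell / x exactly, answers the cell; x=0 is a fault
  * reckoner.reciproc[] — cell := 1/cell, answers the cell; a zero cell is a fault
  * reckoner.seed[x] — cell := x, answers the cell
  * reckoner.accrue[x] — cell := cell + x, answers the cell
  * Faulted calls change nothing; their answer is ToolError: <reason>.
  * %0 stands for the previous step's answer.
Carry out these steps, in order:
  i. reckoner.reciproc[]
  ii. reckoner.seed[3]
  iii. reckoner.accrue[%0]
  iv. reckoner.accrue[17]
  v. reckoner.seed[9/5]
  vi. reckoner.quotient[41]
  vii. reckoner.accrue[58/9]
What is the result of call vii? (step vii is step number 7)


>>> reciproc
  ToolError: reciprocal of zero
>>> seed x: 3
  3
>>> accrue x: %0
  6
>>> accrue x: 17
  23
>>> seed x: 9/5
  9/5
>>> quotient x: 41
  9/205
>>> accrue x: 58/9
  11971/1845

Answer: 11971/1845


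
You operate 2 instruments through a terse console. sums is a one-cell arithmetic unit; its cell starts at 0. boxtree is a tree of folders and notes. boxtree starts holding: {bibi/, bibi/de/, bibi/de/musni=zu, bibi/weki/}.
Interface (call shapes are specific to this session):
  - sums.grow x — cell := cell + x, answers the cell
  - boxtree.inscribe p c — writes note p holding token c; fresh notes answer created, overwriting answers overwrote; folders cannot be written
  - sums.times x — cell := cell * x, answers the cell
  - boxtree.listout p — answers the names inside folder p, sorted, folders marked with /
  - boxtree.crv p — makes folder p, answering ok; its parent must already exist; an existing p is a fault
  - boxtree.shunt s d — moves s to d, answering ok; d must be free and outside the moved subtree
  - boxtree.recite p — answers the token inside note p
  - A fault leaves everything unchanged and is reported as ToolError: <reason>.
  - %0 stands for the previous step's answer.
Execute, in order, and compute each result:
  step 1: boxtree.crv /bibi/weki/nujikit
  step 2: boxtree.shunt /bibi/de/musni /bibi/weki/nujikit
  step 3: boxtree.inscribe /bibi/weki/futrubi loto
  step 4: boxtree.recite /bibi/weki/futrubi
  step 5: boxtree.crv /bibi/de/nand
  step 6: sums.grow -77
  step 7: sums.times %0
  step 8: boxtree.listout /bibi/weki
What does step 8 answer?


I use crv(p=/bibi/weki/nujikit), → ok.
Then shunt(s=/bibi/de/musni, d=/bibi/weki/nujikit), giving ToolError: exists.
Now I run inscribe(p=/bibi/weki/futrubi, c=loto), — result: created.
Next I call recite(p=/bibi/weki/futrubi): loto.
Now I run crv(p=/bibi/de/nand), — result: ok.
Using grow(x=-77), which returns -77.
I try times(x=%0), → 5929.
Calling listout(p=/bibi/weki), and see [futrubi, nujikit/].

Answer: [futrubi, nujikit/]


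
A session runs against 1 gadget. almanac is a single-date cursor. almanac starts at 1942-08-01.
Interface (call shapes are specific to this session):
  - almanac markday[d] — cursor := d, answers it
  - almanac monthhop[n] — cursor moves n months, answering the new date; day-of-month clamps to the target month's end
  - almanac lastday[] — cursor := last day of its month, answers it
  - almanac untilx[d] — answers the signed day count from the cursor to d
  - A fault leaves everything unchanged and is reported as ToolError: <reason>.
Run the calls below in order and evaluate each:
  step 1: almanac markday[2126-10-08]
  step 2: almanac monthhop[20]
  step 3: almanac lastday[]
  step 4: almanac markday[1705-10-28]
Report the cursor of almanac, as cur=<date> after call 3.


Answer: cur=2128-06-30

Derivation:
Do: almanac markday[d=2126-10-08]
See: 2126-10-08
Do: almanac monthhop[n=20]
See: 2128-06-08
Do: almanac lastday[]
See: 2128-06-30
Do: almanac markday[d=1705-10-28]
See: 1705-10-28


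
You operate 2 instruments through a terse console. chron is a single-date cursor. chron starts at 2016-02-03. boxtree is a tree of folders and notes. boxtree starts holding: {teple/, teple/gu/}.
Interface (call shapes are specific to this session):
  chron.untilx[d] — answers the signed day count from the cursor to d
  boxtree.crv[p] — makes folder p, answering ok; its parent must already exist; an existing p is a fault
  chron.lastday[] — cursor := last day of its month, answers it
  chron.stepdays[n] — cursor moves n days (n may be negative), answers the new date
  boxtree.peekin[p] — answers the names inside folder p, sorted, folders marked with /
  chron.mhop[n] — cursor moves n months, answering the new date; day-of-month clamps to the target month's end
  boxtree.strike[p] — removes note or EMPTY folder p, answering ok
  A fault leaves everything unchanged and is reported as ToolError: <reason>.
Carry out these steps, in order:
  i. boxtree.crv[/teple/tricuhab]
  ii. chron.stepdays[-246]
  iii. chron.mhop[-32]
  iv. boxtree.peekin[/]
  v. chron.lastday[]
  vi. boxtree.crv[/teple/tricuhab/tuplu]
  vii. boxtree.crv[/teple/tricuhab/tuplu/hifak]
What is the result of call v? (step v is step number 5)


Answer: 2012-10-31

Derivation:
> boxtree.crv p='/teple/tricuhab'
:: ok
> chron.stepdays n='-246'
:: 2015-06-02
> chron.mhop n='-32'
:: 2012-10-02
> boxtree.peekin p='/'
:: [teple/]
> chron.lastday
:: 2012-10-31
> boxtree.crv p='/teple/tricuhab/tuplu'
:: ok
> boxtree.crv p='/teple/tricuhab/tuplu/hifak'
:: ok


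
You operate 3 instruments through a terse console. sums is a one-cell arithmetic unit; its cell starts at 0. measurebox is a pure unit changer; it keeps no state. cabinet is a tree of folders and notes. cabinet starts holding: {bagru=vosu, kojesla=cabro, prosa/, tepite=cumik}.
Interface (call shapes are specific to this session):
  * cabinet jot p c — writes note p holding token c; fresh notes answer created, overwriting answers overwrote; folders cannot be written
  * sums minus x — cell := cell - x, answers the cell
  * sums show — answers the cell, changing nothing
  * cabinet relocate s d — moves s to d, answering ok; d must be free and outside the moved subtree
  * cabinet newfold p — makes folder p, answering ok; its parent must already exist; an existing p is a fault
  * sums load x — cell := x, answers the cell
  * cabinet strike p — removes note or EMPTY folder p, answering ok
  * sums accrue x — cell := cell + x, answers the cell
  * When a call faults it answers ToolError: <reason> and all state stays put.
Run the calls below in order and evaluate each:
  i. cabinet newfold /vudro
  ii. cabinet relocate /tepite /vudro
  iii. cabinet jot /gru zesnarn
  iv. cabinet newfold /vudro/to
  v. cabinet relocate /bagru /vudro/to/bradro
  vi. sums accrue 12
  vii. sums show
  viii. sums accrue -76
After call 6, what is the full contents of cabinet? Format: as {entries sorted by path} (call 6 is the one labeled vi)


==> cabinet newfold(p: /vudro)
<== ok
==> cabinet relocate(s: /tepite, d: /vudro)
<== ToolError: exists
==> cabinet jot(p: /gru, c: zesnarn)
<== created
==> cabinet newfold(p: /vudro/to)
<== ok
==> cabinet relocate(s: /bagru, d: /vudro/to/bradro)
<== ok
==> sums accrue(x: 12)
<== 12
==> sums show()
<== 12
==> sums accrue(x: -76)
<== -64

Answer: {gru=zesnarn, kojesla=cabro, prosa/, tepite=cumik, vudro/, vudro/to/, vudro/to/bradro=vosu}


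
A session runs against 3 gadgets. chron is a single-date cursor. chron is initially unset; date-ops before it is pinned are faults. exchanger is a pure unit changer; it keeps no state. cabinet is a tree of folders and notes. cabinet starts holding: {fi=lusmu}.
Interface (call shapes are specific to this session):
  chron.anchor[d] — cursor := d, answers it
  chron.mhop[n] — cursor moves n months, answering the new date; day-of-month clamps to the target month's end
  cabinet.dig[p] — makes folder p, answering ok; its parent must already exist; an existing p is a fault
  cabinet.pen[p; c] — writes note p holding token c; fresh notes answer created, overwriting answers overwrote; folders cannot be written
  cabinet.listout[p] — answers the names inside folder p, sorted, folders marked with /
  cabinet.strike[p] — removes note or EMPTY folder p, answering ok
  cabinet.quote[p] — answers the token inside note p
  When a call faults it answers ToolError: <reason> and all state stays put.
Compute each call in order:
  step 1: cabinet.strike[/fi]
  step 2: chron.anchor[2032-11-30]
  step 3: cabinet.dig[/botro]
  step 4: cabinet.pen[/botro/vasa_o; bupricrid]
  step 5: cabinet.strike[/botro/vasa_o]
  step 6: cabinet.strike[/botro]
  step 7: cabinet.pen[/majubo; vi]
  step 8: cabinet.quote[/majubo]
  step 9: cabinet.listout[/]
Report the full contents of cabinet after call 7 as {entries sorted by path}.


>> cabinet.strike(p→/fi)
<< ok
>> chron.anchor(d→2032-11-30)
<< 2032-11-30
>> cabinet.dig(p→/botro)
<< ok
>> cabinet.pen(p→/botro/vasa_o, c→bupricrid)
<< created
>> cabinet.strike(p→/botro/vasa_o)
<< ok
>> cabinet.strike(p→/botro)
<< ok
>> cabinet.pen(p→/majubo, c→vi)
<< created
>> cabinet.quote(p→/majubo)
<< vi
>> cabinet.listout(p→/)
<< [majubo]

Answer: {majubo=vi}


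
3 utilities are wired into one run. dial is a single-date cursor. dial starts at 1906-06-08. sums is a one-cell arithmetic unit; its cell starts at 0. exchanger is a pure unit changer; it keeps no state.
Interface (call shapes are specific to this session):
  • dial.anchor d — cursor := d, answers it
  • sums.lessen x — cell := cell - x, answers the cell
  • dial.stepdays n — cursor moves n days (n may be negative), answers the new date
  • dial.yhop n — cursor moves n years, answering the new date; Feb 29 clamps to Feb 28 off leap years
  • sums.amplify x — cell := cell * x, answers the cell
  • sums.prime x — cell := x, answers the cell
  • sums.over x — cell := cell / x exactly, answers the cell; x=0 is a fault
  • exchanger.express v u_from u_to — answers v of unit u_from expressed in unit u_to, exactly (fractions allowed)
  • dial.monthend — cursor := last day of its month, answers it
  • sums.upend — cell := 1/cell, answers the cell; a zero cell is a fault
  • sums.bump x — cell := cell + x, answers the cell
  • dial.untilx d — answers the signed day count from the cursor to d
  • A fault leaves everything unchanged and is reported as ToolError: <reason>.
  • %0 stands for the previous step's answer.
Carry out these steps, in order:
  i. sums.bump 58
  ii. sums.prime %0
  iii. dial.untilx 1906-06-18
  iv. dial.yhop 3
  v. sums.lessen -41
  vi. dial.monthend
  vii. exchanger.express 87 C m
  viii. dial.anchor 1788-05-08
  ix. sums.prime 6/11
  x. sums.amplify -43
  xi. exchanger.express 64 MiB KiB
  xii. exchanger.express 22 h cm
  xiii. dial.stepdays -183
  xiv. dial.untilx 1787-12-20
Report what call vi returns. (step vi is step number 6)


Answer: 1909-06-30

Derivation:
[in] bump x→58
[out] 58
[in] prime x→%0
[out] 58
[in] untilx d→1906-06-18
[out] 10
[in] yhop n→3
[out] 1909-06-08
[in] lessen x→-41
[out] 99
[in] monthend
[out] 1909-06-30
[in] express v→87 u_from→C u_to→m
[out] ToolError: incompatible units
[in] anchor d→1788-05-08
[out] 1788-05-08
[in] prime x→6/11
[out] 6/11
[in] amplify x→-43
[out] -258/11
[in] express v→64 u_from→MiB u_to→KiB
[out] 65536
[in] express v→22 u_from→h u_to→cm
[out] ToolError: incompatible units
[in] stepdays n→-183
[out] 1787-11-07
[in] untilx d→1787-12-20
[out] 43
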